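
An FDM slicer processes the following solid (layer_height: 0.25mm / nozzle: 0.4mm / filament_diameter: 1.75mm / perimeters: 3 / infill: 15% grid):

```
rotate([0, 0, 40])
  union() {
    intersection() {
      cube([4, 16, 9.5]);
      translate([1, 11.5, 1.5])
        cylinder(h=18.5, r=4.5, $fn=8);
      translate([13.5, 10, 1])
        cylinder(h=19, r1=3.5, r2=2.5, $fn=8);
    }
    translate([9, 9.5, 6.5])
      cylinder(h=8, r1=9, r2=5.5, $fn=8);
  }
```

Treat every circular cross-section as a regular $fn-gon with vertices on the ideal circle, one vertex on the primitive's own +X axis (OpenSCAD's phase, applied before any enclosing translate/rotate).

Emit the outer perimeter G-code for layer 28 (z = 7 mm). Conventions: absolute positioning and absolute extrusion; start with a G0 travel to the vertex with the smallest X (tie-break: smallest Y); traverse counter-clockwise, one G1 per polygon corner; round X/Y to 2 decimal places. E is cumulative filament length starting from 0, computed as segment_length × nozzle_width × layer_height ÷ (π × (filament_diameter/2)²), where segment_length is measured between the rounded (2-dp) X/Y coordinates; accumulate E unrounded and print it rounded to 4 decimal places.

G0 X-7.96 Y13.83 Z7.00
G1 X-5.94 Y7.42 E0.2794
G1 X0.02 Y4.31 E0.5589
G1 X6.43 Y6.34 E0.8385
G1 X9.54 Y12.30 E1.1179
G1 X7.51 Y18.71 E1.3975
G1 X1.55 Y21.81 E1.6768
G1 X-4.86 Y19.79 E1.9562
G1 X-7.96 Y13.83 E2.2355

At z = 7 mm: the cube is present — its section is the full 4×16 rectangle; the r=4.5 cylinder at (1, 11.5) contributes a regular 8-gon of circumradius 4.5; the cone at (13.5, 10) (r1=3.5→r2=2.5) has section circumradius 3.184 here — a regular 8-gon; Taking the intersection: the r=4.5 cylinder at (1, 11.5) partially overlaps the 4×16 cube; clipping to the common part keeps 31.86 mm²; the cone at (13.5, 10) does not overlap the running intersection (empty) — nothing remains; the cone at (9, 9.5) contributes a regular 8-gon of circumradius 8.781 (interpolated between r1=9 and r2=5.5 at t=0.062); Taking the union: only the cone at (9, 9.5) is present, so the union is just that shape — 1 connected region; (rotated 40° about Z; rotation is an isometry so areas/perimeters/island counts are preserved). The outline is a single polygon with 8 vertices. Extrusion per mm of travel: 0.4 × 0.25 / (π × 0.875²) = 0.041575. Accumulating E over each segment gives final E = 2.2355.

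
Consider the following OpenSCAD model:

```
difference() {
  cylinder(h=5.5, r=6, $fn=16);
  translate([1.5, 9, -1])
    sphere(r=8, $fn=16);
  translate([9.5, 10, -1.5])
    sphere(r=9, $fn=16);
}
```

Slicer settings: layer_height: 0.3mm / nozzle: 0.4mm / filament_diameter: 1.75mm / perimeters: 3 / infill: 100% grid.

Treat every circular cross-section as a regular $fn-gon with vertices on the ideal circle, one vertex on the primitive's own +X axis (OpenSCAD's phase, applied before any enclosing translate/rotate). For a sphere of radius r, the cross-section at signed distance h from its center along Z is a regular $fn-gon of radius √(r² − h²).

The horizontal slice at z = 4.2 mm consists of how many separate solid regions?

1

At z = 4.2 mm: the cylinder: section is a regular 16-gon, circumradius r=6; the r=8 sphere at (1.5, 9) slices to a regular 16-gon of circumradius 6.079 (√(r²−h²) with h=5.2 from center); the r=9 sphere at (9.5, 10) slices to a regular 16-gon of circumradius 6.965 (√(r²−h²) with h=5.7 from center); Subtracting the remaining from the first: starting from the r=6 cylinder, the r=8 sphere at (1.5, 9) partially overlaps it — only the 14.76 mm² overlap (of its 113.15 mm²) is removed, clipping the outline; the r=9 sphere at (9.5, 10) misses the remaining region (no effect) — 1 connected region. The result has 1 disconnected region.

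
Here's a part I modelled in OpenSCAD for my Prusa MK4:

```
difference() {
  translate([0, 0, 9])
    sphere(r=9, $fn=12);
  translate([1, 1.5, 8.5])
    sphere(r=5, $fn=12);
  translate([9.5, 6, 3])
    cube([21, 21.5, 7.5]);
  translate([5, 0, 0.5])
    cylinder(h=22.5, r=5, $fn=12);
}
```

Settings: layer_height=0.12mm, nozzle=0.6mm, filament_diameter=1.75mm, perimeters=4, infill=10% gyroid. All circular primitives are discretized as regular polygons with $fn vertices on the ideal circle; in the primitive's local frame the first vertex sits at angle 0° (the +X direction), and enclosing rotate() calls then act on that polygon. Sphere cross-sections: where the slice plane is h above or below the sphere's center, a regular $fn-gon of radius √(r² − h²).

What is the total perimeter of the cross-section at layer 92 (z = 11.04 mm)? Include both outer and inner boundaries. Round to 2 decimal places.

73.82 mm

At z = 11.04 mm: the r=9 sphere contributes a regular 12-gon of circumradius √(9²−2.04²) = 8.766 (perimeter = 2·12·8.766·sin(180°/12) = 54.45 mm); the sphere at (1, 1.5): section is a regular 12-gon, circumradius = √(r²−h²) = √(5²−2.54²) = 4.307 (perimeter = 2·12·4.307·sin(180°/12) = 26.75 mm); the cube at (9.5, 6) is absent (z outside [3, 10.5]); the cylinder at (5, 0): section is a regular 12-gon, circumradius r=5 (perimeter = 2·12·5.000·sin(180°/12) = 31.06 mm); After the difference (first − rest): starting from the r=9 sphere, the r=5 sphere at (1, 1.5) lies wholly inside it (removes its full 55.65 mm² and its 26.75 mm outline becomes a hole wall); the r=5 cylinder at (5, 0) partially overlaps it — only the 39.32 mm² overlap (of its 75.00 mm²) is removed, clipping the outline — boundary = 73.82 mm. Overall, the cross-section is a single solid region. Total boundary length (outer) = 73.82 mm.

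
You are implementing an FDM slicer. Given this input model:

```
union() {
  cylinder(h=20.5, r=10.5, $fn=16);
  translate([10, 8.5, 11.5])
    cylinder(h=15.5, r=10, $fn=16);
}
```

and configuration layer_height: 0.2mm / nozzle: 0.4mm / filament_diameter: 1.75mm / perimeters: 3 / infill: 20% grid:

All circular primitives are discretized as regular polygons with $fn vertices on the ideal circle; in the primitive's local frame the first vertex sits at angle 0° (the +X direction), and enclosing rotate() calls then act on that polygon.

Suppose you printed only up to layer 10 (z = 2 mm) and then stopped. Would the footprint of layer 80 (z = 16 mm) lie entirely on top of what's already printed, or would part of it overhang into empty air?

Compare the two slices. At z = 2: the r=10.5 cylinder contributes a regular 16-gon of circumradius 10.5 (area = (16/2)·10.500²·sin(360°/16) = 337.53 mm²); the cylinder at (10, 8.5) does not reach this height (z outside [11.5, 27]); Combining (union): only the r=10.5 cylinder is present, so the union is just that shape — area = 337.53 mm². At z = 16: the r=10.5 cylinder contributes a regular 16-gon of circumradius 10.5 (area = (16/2)·10.500²·sin(360°/16) = 337.53 mm²); the r=10 cylinder at (10, 8.5) contributes a regular 16-gon of circumradius 10 (area = (16/2)·10.000²·sin(360°/16) = 306.15 mm²); Taking the union: the regions partially overlap — summed areas 643.67 mm² minus the doubly-counted overlap 76.06 mm² gives 567.62 mm² — area = 567.62 mm². Checking containment: at z = 16 the cross-section extends beyond the z = 2 cross-section by about 230.09 mm².

part overhangs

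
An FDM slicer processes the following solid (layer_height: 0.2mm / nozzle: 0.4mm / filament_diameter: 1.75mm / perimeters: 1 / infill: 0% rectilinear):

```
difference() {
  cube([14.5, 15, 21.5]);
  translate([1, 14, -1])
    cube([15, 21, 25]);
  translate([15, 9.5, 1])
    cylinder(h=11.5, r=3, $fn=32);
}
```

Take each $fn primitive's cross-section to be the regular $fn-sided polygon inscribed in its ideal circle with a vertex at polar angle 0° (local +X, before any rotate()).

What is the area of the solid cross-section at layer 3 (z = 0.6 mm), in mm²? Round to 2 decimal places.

At z = 0.6 mm: the 14.5×15 cube contributes its full rectangle (area 217.50 mm²); the 15×21 cube at (1, 14) contributes its full rectangle (area 315.00 mm²); the cylinder at (15, 9.5) does not reach this height (z outside [1, 12.5]); After the difference (first − rest): starting from the 14.5×15 cube (217.50 mm²), the 15×21 cube at (1, 14) partially overlaps it — only the 13.50 mm² overlap (of its 315.00 mm²) is removed, clipping the outline — area = 204.00 mm². Overall, the cross-section is a single solid region. Net area = 204.00 mm².

204.00 mm²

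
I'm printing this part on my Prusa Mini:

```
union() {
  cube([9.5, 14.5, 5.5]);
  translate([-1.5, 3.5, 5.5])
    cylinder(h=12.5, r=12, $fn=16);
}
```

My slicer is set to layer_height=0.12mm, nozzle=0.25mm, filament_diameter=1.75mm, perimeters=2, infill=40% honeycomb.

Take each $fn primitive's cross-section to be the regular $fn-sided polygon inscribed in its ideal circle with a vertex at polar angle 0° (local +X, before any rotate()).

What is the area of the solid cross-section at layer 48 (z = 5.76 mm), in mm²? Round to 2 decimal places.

At z = 5.76 mm: the cube is absent (z outside [0, 5.5]); the cylinder at (-1.5, 3.5): section is a regular 16-gon, circumradius r=12 (area = (16/2)·12.000²·sin(360°/16) = 440.85 mm²); Taking the union: only the r=12 cylinder at (-1.5, 3.5) is present, so the union is just that shape — area = 440.85 mm². Overall, the cross-section is a single solid region. Net area = 440.85 mm².

440.85 mm²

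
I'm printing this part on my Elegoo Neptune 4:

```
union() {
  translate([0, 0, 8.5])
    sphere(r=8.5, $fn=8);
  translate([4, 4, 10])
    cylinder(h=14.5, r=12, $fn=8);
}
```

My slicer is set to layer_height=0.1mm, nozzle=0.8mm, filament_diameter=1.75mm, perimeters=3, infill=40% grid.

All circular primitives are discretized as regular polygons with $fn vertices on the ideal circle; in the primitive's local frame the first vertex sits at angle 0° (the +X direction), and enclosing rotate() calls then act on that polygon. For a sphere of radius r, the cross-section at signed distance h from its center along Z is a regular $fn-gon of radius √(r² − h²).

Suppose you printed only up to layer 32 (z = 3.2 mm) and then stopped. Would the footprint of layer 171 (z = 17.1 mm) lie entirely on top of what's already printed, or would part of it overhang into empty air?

part overhangs

Compare the two slices. At z = 3.2: the sphere: section is a regular 8-gon, circumradius = √(r²−h²) = √(8.5²−5.3²) = 6.645 (area = (8/2)·6.645²·sin(360°/8) = 124.90 mm²); the cylinder at (4, 4) is not intersected at this z (z outside [10, 24.5]); Taking the union: only the r=8.5 sphere is present, so the union is just that shape — area = 124.90 mm². At z = 17.1: the sphere is not intersected at this z (|z−center|=8.600 > r=8.5); the r=12 cylinder at (4, 4) gives a regular 8-gon of circumradius 12 (constant along its height) (area = (8/2)·12.000²·sin(360°/8) = 407.29 mm²); Merging all regions: only the r=12 cylinder at (4, 4) is present, so the union is just that shape — area = 407.29 mm². Checking containment: at z = 17.1 the cross-section extends beyond the z = 3.2 cross-section by about 285.28 mm².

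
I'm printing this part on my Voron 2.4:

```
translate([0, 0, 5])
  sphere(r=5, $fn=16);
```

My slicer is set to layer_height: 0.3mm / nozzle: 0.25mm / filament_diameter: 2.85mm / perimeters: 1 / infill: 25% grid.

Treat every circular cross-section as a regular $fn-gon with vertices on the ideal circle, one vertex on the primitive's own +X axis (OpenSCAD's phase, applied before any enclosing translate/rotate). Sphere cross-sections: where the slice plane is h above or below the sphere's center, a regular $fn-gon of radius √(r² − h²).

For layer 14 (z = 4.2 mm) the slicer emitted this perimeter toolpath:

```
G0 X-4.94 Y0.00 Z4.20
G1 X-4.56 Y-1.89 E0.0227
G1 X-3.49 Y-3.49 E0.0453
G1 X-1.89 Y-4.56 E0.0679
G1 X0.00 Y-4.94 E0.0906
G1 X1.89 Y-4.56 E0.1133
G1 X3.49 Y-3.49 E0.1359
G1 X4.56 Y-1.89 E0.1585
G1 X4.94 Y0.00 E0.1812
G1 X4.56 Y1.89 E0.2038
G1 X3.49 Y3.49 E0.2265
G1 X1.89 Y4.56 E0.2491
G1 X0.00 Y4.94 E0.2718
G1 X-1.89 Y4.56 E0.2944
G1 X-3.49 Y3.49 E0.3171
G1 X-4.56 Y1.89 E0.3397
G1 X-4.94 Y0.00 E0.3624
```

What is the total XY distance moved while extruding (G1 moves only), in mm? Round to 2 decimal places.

30.82 mm

Sum the Euclidean lengths of each G1 segment: total = 30.82 mm.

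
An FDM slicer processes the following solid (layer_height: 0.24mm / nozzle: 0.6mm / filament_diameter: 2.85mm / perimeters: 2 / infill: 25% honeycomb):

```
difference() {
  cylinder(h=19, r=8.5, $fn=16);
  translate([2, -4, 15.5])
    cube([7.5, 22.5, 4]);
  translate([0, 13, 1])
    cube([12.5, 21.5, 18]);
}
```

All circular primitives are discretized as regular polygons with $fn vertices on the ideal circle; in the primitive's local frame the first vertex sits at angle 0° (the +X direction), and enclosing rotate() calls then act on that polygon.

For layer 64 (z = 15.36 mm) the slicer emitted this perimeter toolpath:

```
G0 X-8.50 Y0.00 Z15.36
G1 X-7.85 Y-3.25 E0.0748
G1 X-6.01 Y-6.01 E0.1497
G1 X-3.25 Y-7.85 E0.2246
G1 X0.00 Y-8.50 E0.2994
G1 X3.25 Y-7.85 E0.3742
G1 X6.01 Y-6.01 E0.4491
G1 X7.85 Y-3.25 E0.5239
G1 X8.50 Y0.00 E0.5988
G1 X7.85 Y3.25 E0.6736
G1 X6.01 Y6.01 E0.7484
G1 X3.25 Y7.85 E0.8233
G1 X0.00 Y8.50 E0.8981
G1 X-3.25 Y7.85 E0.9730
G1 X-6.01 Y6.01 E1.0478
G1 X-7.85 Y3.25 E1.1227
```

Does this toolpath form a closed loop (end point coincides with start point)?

no

Start point (G0): (-8.50, 0.00). End point (last G1): the path does not return to the start — open.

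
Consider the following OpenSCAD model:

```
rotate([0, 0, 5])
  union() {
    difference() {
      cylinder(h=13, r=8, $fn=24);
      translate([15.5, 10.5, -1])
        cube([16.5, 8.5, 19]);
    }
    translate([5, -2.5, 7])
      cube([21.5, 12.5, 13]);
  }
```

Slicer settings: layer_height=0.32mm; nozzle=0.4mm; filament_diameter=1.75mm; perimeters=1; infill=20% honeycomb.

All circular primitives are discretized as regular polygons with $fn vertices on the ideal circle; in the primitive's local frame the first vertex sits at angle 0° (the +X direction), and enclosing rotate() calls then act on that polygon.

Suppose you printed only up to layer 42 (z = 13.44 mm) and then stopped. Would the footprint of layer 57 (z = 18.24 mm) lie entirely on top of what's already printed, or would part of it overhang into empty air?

Compare the two slices. At z = 13.44: the cylinder is not intersected at this z (z outside [0, 13]); the 16.5×8.5 cube at (15.5, 10.5) contributes its full rectangle (area 140.25 mm²); Subtracting the remaining from the first: the first operand is absent here, so nothing remains; the 21.5×12.5 cube at (5, -2.5) contributes its full rectangle (area 268.75 mm²); Merging all regions: only the 21.5×12.5 cube at (5, -2.5) is present, so the union is just that shape — area = 268.75 mm²; (whole slice rotated 5° about Z — lengths, areas and connectivity unchanged). At z = 18.24: the cylinder is absent (z outside [0, 13]); the cube at (15.5, 10.5) does not reach this height (z outside [-1, 18]); After the difference (first − rest): the first operand is absent here, so nothing remains; the cube at (5, -2.5) (footprint 21.5×12.5) is included at this height (area 268.75 mm²); Merging all regions: only the 21.5×12.5 cube at (5, -2.5) is present, so the union is just that shape — area = 268.75 mm²; (whole slice rotated 5° about Z — lengths, areas and connectivity unchanged). Checking containment: the cross-section at z = 18.24 is a subset of the cross-section at z = 13.44.

entirely on top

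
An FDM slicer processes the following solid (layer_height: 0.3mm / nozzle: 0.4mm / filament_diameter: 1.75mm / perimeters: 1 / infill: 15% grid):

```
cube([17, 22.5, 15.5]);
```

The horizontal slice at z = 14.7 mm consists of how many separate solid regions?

1

At z = 14.7 mm: the 17×22.5 cube contributes its full rectangle. The result has 1 disconnected region.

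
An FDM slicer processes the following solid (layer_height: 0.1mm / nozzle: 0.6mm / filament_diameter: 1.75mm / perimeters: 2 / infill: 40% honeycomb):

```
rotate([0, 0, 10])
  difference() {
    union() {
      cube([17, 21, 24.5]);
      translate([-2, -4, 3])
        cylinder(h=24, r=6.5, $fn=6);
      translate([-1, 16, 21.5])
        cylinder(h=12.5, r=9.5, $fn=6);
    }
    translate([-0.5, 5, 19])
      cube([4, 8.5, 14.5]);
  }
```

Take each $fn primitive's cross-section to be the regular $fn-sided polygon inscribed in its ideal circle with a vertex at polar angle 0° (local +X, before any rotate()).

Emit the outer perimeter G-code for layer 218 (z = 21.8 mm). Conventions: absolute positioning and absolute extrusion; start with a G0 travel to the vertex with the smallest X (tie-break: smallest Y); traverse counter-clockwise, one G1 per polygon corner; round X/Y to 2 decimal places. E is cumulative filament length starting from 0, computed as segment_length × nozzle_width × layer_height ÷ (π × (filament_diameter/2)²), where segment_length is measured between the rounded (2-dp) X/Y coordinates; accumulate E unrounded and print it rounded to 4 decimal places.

G0 X-13.12 Y13.93 Z21.80
G1 X-7.01 Y6.66 E0.2369
G1 X-1.84 Y7.57 E0.3678
G1 X-2.84 Y13.21 E0.5107
G1 X1.10 Y13.90 E0.6105
G1 X2.58 Y5.53 E0.8225
G1 X-0.87 Y4.92 E0.9099
G1 X-0.28 Y1.60 E0.9940
G1 X-5.45 Y0.69 E1.1250
G1 X-7.68 Y-5.42 E1.2872
G1 X-3.50 Y-10.39 E1.4492
G1 X2.90 Y-9.27 E1.6113
G1 X5.13 Y-3.16 E1.7736
G1 X2.16 Y0.38 E1.8888
G1 X16.74 Y2.95 E2.2581
G1 X13.10 Y23.63 E2.7819
G1 X1.88 Y21.66 E3.0661
G1 X-0.51 Y24.51 E3.1589
G1 X-9.87 Y22.86 E3.3960
G1 X-13.12 Y13.93 E3.6330

At z = 21.8 mm: the cube (footprint 17×21) is included at this height; the cylinder at (-2, -4): section is a regular 6-gon, circumradius r=6.5; the r=9.5 cylinder at (-1, 16) contributes a regular 6-gon of circumradius 9.5; Taking the union: the regions partially overlap (shared area 88.48 mm²), so overlapping operands fuse into one piece — 1 connected region; the cube at (-0.5, 5) is present — its section is the full 4×8.5 rectangle; After the difference (first − rest): starting from that combined region, the 4×8.5 cube at (-0.5, 5) partially overlaps it — only the 32.61 mm² overlap (of its 34.00 mm²) is removed, clipping the outline — 1 connected region; (whole slice rotated 10° about Z — lengths, areas and connectivity unchanged). The outline is a single polygon with 19 vertices. Extrusion per mm of travel: 0.6 × 0.1 / (π × 0.875²) = 0.024945. Accumulating E over each segment gives final E = 3.6330.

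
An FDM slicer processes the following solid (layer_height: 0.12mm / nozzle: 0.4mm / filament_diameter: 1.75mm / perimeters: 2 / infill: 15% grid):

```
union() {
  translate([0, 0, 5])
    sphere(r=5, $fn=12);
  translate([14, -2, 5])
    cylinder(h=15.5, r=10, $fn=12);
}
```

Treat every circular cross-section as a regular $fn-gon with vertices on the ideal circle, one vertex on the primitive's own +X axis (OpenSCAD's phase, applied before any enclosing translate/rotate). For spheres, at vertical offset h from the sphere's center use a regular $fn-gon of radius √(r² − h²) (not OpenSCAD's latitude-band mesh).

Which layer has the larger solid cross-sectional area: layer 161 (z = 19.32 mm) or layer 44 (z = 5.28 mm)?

Layer 161 (z = 19.32): the sphere is absent (|z−center|=14.320 > r=5); the cylinder at (14, -2): section is a regular 12-gon, circumradius r=10 (area = (12/2)·10.000²·sin(360°/12) = 300.00 mm²); Taking the union: only the r=10 cylinder at (14, -2) is present, so the union is just that shape — area = 300.00 mm². So its area = 300.00 mm². Layer 44 (z = 5.28): the r=5 sphere contributes a regular 12-gon of circumradius √(5²−0.28²) = 4.992 (area = (12/2)·4.992²·sin(360°/12) = 74.76 mm²); the r=10 cylinder at (14, -2) contributes a regular 12-gon of circumradius 10 (area = (12/2)·10.000²·sin(360°/12) = 300.00 mm²); Merging all regions: the regions partially overlap — summed areas 374.76 mm² minus the doubly-counted overlap 1.28 mm² gives 373.48 mm² — area = 373.48 mm². So its area = 373.48 mm². Layer 44 is larger (373.48 vs 300.00 mm²).

layer 44 (z = 5.28 mm)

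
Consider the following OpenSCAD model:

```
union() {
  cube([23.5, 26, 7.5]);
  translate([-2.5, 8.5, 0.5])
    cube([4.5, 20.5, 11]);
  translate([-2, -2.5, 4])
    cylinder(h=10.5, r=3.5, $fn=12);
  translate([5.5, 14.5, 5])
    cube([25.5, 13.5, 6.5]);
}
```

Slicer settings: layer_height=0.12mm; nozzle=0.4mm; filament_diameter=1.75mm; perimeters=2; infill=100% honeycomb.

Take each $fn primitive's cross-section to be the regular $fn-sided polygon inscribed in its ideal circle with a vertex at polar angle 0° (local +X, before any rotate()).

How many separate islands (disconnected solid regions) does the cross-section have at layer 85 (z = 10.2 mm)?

At z = 10.2 mm: the cube is absent (z outside [0, 7.5]); the 4.5×20.5 cube at (-2.5, 8.5) contributes its full rectangle; the r=3.5 cylinder at (-2, -2.5) contributes a regular 12-gon of circumradius 3.5; the 25.5×13.5 cube at (5.5, 14.5) contributes its full rectangle; Taking the union: the 3 present regions are separate (no shared area or edge), so areas and boundary lengths simply add and each stays a separate island — 3 connected regions. Overall, the cross-section has 3 separate islands. Island count = 3.

3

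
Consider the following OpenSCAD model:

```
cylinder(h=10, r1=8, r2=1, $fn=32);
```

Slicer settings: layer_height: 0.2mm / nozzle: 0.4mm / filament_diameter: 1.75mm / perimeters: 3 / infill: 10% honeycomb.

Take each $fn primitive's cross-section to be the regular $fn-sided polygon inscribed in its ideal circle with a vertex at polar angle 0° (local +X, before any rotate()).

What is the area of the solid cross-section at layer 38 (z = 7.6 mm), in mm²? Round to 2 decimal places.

22.42 mm²

At z = 7.6 mm: the cone contributes a regular 32-gon of circumradius 2.680 (interpolated between r1=8 and r2=1 at t=0.760) (area = (32/2)·2.680²·sin(360°/32) = 22.42 mm²). Overall, the cross-section is a single solid region. Net area = 22.42 mm².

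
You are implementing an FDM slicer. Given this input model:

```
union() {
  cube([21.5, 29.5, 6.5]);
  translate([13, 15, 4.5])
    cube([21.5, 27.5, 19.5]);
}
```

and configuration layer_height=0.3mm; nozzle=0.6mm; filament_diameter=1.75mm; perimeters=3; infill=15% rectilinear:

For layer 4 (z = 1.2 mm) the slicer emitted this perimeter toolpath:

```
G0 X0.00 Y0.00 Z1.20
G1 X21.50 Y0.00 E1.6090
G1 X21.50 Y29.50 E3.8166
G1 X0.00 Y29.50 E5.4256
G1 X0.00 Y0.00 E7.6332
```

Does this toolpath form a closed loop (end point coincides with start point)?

Start point (G0): (0.00, 0.00). End point (last G1): the path returns to the start — closed.

yes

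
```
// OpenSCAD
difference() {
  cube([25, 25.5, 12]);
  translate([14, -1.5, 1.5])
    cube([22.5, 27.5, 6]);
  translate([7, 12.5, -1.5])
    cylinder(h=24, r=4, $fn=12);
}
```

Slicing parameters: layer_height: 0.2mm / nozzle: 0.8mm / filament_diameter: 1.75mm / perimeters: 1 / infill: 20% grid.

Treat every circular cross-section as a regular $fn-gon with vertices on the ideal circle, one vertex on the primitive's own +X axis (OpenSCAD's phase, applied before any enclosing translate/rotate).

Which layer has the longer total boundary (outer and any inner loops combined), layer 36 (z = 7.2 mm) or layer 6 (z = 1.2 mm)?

layer 6 (z = 1.2 mm)

Layer 36 (z = 7.2): the cube (footprint 25×25.5) is included at this height (perimeter 101.00 mm); the cube at (14, -1.5) is present — its section is the full 22.5×27.5 rectangle (perimeter 100.00 mm); the cylinder at (7, 12.5): section is a regular 12-gon, circumradius r=4 (perimeter = 2·12·4.000·sin(180°/12) = 24.85 mm); Subtracting the remaining from the first: starting from the 25×25.5 cube, the 22.5×27.5 cube at (14, -1.5) partially overlaps it — only the 280.50 mm² overlap (of its 618.75 mm²) is removed, clipping the outline; the r=4 cylinder at (7, 12.5) lies wholly inside it (removes its full 48.00 mm² and its 24.85 mm outline becomes a hole wall) — boundary (outer + 1 inner loop) = 103.85 mm. So its perimeter = 103.85 mm. Layer 6 (z = 1.2): the cube is present — its section is the full 25×25.5 rectangle (perimeter 101.00 mm); the cube at (14, -1.5) is absent (z outside [1.5, 7.5]); the r=4 cylinder at (7, 12.5) gives a regular 12-gon of circumradius 4 (constant along its height) (perimeter = 2·12·4.000·sin(180°/12) = 24.85 mm); Taking the first minus the rest: starting from the 25×25.5 cube, the r=4 cylinder at (7, 12.5) lies wholly inside it (removes its full 48.00 mm² and its 24.85 mm outline becomes a hole wall) — boundary (outer + 1 inner loop) = 125.85 mm. So its perimeter = 125.85 mm. Layer 6 is larger (125.85 vs 103.85 mm).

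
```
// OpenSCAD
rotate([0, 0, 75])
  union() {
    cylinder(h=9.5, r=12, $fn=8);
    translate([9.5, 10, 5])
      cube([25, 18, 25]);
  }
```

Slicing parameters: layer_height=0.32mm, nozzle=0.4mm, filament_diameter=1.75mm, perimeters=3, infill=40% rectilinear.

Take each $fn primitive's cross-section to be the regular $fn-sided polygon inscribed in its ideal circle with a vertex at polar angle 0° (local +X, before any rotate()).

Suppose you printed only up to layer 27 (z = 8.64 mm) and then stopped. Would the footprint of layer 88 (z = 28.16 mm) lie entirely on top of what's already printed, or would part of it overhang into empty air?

Compare the two slices. At z = 8.64: the r=12 cylinder gives a regular 8-gon of circumradius 12 (constant along its height) (area = (8/2)·12.000²·sin(360°/8) = 407.29 mm²); the 25×18 cube at (9.5, 10) contributes its full rectangle (area 450.00 mm²); Merging all regions: the 2 present regions are separate (no shared area or edge), so areas and boundary lengths simply add and each stays a separate island — area = 857.29 mm²; (rotated 75° about Z; rotation is an isometry so areas/perimeters/island counts are preserved). At z = 28.16: the cylinder does not reach this height (z outside [0, 9.5]); the cube at (9.5, 10) is present — its section is the full 25×18 rectangle (area 450.00 mm²); Combining (union): only the 25×18 cube at (9.5, 10) is present, so the union is just that shape — area = 450.00 mm²; (whole slice rotated 75° about Z — lengths, areas and connectivity unchanged). Checking containment: the cross-section at z = 28.16 is a subset of the cross-section at z = 8.64.

entirely on top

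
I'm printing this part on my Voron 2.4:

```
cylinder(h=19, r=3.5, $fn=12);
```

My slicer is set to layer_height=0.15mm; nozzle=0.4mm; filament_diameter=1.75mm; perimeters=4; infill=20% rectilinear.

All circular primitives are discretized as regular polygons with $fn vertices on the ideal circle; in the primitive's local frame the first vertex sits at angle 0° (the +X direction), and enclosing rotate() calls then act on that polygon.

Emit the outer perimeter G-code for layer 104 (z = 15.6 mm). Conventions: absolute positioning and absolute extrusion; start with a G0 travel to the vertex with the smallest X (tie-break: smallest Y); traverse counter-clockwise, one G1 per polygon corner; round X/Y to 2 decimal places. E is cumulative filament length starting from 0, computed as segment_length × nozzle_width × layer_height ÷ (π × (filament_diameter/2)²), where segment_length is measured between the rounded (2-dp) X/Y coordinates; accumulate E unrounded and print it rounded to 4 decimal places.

G0 X-3.50 Y0.00 Z15.60
G1 X-3.03 Y-1.75 E0.0452
G1 X-1.75 Y-3.03 E0.0904
G1 X0.00 Y-3.50 E0.1356
G1 X1.75 Y-3.03 E0.1808
G1 X3.03 Y-1.75 E0.2259
G1 X3.50 Y0.00 E0.2711
G1 X3.03 Y1.75 E0.3163
G1 X1.75 Y3.03 E0.3615
G1 X0.00 Y3.50 E0.4067
G1 X-1.75 Y3.03 E0.4519
G1 X-3.03 Y1.75 E0.4970
G1 X-3.50 Y0.00 E0.5422

At z = 15.6 mm: the r=3.5 cylinder gives a regular 12-gon of circumradius 3.5 (constant along its height). The outline is a single polygon with 12 vertices. Extrusion per mm of travel: 0.4 × 0.15 / (π × 0.875²) = 0.024945. Accumulating E over each segment gives final E = 0.5422.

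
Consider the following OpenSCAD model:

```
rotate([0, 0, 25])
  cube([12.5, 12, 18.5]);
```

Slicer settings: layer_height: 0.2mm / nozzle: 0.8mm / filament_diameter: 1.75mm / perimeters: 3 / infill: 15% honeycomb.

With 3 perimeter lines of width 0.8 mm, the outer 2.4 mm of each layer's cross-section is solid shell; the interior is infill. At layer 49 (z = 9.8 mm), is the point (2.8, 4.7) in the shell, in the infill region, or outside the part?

At z = 9.8 mm: the cube is present — its section is the full 12.5×12 rectangle; (rotated 25° about Z; rotation is an isometry so areas/perimeters/island counts are preserved). Overall, the cross-section is a single solid region. Undo the 25° rotation: the query point maps to (4.524, 3.076) in the un-rotated model frame. The nearest boundary edge runs (0.00, 0.00)→(12.50, 0.00); distance from the point to it = 3.08 mm. The point is inside the cross-section and 3.08 mm from the nearest boundary — more than the 2.4 mm shell width (3 × 0.8), so it's in the infill interior.

infill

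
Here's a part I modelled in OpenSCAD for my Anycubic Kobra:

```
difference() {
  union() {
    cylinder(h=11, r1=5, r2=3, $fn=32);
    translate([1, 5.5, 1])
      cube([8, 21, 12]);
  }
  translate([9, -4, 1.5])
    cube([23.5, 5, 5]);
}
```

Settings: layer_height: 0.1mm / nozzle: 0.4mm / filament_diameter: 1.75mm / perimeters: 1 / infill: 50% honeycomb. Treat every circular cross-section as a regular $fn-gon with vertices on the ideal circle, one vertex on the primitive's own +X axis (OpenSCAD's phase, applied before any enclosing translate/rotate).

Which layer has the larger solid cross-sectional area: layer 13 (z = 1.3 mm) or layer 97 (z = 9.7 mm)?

layer 13 (z = 1.3 mm)

Layer 13 (z = 1.3): the cone contributes a regular 32-gon of circumradius 4.764 (interpolated between r1=5 and r2=3 at t=0.118) (area = (32/2)·4.764²·sin(360°/32) = 70.83 mm²); the cube at (1, 5.5) (footprint 8×21) is included at this height (area 168.00 mm²); Combining (union): the 2 present regions are separate (no shared area or edge), so areas and boundary lengths simply add and each stays a separate island — area = 238.83 mm²; the cube at (9, -4) is not intersected at this z (z outside [1.5, 6.5]); Taking the first minus the rest: none of the subtracted shapes is present at this height, so that combined region is unchanged — area = 238.83 mm². So its area = 238.83 mm². Layer 97 (z = 9.7): the cone: at t=0.882 of its height the radius interpolates to r₁+(r₂−r₁)t = 3.236, giving a regular 32-gon of that circumradius (area = (32/2)·3.236²·sin(360°/32) = 32.69 mm²); the cube at (1, 5.5) is present — its section is the full 8×21 rectangle (area 168.00 mm²); Combining (union): the 2 present regions are separate (no shared area or edge), so areas and boundary lengths simply add and each stays a separate island — area = 200.69 mm²; the cube at (9, -4) is not intersected at this z (z outside [1.5, 6.5]); Subtracting the remaining from the first: none of the subtracted shapes is present at this height, so that combined region is unchanged — area = 200.69 mm². So its area = 200.69 mm². Layer 13 is larger (238.83 vs 200.69 mm²).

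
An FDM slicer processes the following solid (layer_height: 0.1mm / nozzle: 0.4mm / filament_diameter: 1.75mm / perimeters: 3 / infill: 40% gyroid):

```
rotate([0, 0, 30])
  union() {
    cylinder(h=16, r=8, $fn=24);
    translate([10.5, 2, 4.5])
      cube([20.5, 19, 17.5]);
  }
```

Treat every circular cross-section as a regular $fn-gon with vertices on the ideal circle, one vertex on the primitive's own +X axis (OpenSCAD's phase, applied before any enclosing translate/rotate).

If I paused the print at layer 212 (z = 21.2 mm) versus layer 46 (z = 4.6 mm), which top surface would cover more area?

layer 46 (z = 4.6 mm)

Layer 212 (z = 21.2): the cylinder is not intersected at this z (z outside [0, 16]); the cube at (10.5, 2) (footprint 20.5×19) is included at this height (area 389.50 mm²); Merging all regions: only the 20.5×19 cube at (10.5, 2) is present, so the union is just that shape — area = 389.50 mm²; (whole slice rotated 30° about Z — lengths, areas and connectivity unchanged). So its area = 389.50 mm². Layer 46 (z = 4.6): the r=8 cylinder gives a regular 24-gon of circumradius 8 (constant along its height) (area = (24/2)·8.000²·sin(360°/24) = 198.77 mm²); the 20.5×19 cube at (10.5, 2) contributes its full rectangle (area 389.50 mm²); Merging all regions: the 2 present regions are separate (no shared area or edge), so areas and boundary lengths simply add and each stays a separate island — area = 588.27 mm²; (rotated 30° about Z; rotation is an isometry so areas/perimeters/island counts are preserved). So its area = 588.27 mm². Layer 46 is larger (588.27 vs 389.50 mm²).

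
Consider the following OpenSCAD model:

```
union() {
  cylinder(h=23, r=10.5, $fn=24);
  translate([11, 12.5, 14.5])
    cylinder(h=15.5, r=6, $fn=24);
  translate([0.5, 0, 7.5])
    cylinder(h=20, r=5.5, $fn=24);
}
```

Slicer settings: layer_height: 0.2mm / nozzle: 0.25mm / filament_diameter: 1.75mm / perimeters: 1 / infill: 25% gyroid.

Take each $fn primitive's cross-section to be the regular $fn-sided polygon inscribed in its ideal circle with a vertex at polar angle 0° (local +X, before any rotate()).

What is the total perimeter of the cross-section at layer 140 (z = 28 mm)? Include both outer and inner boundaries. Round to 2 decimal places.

37.59 mm

At z = 28 mm: the cylinder is absent (z outside [0, 23]); the r=6 cylinder at (11, 12.5) contributes a regular 24-gon of circumradius 6 (perimeter = 2·24·6.000·sin(180°/24) = 37.59 mm); the cylinder at (0.5, 0) is not intersected at this z (z outside [7.5, 27.5]); Combining (union): only the r=6 cylinder at (11, 12.5) is present, so the union is just that shape — boundary = 37.59 mm. Overall, the cross-section is a single solid region. Total boundary length (outer) = 37.59 mm.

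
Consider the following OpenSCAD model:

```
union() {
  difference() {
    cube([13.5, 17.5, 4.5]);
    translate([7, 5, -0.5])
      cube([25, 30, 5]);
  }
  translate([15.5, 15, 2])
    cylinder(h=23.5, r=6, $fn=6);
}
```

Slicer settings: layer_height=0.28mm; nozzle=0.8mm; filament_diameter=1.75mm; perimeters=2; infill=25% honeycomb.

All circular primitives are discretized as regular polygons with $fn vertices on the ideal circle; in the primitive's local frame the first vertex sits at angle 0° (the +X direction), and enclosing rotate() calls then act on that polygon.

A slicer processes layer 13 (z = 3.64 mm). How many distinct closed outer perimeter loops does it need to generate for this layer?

At z = 3.64 mm: the 13.5×17.5 cube contributes its full rectangle; the 25×30 cube at (7, 5) contributes its full rectangle; Subtracting the remaining from the first: starting from the 13.5×17.5 cube, the 25×30 cube at (7, 5) partially overlaps it — only the 81.25 mm² overlap (of its 750.00 mm²) is removed, clipping the outline — 1 connected region; the r=6 cylinder at (15.5, 15) gives a regular 6-gon of circumradius 6 (constant along its height); Taking the union: the 2 present regions are separate (no shared area or edge), so areas and boundary lengths simply add and each stays a separate island — 2 connected regions. The result has 2 disconnected regions.

2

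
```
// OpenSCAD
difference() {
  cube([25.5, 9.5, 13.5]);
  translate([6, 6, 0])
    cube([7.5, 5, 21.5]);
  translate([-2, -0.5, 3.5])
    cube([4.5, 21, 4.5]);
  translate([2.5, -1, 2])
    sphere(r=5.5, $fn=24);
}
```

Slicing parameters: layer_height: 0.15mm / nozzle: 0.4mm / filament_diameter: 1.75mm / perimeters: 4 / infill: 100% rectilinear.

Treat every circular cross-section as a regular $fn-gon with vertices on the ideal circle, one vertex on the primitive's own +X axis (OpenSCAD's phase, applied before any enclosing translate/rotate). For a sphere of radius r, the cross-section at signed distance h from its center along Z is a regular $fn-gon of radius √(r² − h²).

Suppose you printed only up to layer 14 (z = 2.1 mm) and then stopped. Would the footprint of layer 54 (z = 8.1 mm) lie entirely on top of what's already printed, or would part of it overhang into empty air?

Compare the two slices. At z = 2.1: the cube (footprint 25.5×9.5) is included at this height (area 242.25 mm²); the cube at (6, 6) (footprint 7.5×5) is included at this height (area 37.50 mm²); the cube at (-2, -0.5) is absent (z outside [3.5, 8]); the sphere at (2.5, -1): section is a regular 24-gon, circumradius = √(r²−h²) = √(5.5²−0.1²) = 5.499 (area = (24/2)·5.499²·sin(360°/24) = 93.92 mm²); Subtracting the remaining from the first: starting from the 25.5×9.5 cube (242.25 mm²), the 7.5×5 cube at (6, 6) partially overlaps it — only the 26.25 mm² overlap (of its 37.50 mm²) is removed, clipping the outline; the r=5.5 sphere at (2.5, -1) partially overlaps it — only the 28.72 mm² overlap (of its 93.92 mm²) is removed, clipping the outline — area = 187.28 mm². At z = 8.1: the 25.5×9.5 cube contributes its full rectangle (area 242.25 mm²); the cube at (6, 6) (footprint 7.5×5) is included at this height (area 37.50 mm²); the cube at (-2, -0.5) is not intersected at this z (z outside [3.5, 8]); the sphere at (2.5, -1) is absent (|z−center|=6.100 > r=5.5); Taking the first minus the rest: starting from the 25.5×9.5 cube (242.25 mm²), the 7.5×5 cube at (6, 6) partially overlaps it — only the 26.25 mm² overlap (of its 37.50 mm²) is removed, clipping the outline — area = 216.00 mm². Checking containment: at z = 8.1 the cross-section extends beyond the z = 2.1 cross-section by about 28.72 mm².

part overhangs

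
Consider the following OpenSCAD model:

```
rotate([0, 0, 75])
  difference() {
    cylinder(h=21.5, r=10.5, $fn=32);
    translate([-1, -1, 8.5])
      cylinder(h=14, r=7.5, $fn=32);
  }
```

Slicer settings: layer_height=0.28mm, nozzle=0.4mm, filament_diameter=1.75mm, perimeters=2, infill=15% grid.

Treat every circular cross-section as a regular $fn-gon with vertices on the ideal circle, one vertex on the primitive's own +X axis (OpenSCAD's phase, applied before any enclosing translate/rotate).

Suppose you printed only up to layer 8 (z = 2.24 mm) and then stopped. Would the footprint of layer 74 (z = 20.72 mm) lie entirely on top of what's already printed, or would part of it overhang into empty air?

Compare the two slices. At z = 2.24: the r=10.5 cylinder gives a regular 32-gon of circumradius 10.5 (constant along its height) (area = (32/2)·10.500²·sin(360°/32) = 344.14 mm²); the cylinder at (-1, -1) is not intersected at this z (z outside [8.5, 22.5]); Taking the first minus the rest: none of the subtracted shapes is present at this height, so the r=10.5 cylinder is unchanged — area = 344.14 mm²; (rotated 75° about Z; rotation is an isometry so areas/perimeters/island counts are preserved). At z = 20.72: the r=10.5 cylinder gives a regular 32-gon of circumradius 10.5 (constant along its height) (area = (32/2)·10.500²·sin(360°/32) = 344.14 mm²); the r=7.5 cylinder at (-1, -1) gives a regular 32-gon of circumradius 7.5 (constant along its height) (area = (32/2)·7.500²·sin(360°/32) = 175.58 mm²); Subtracting the remaining from the first: starting from the r=10.5 cylinder (344.14 mm²), the r=7.5 cylinder at (-1, -1) lies wholly inside it (removes its full 175.58 mm² and its 47.05 mm outline becomes a hole wall) — area = 168.56 mm²; (rotated 75° about Z; rotation is an isometry so areas/perimeters/island counts are preserved). Checking containment: the cross-section at z = 20.72 is a subset of the cross-section at z = 2.24.

entirely on top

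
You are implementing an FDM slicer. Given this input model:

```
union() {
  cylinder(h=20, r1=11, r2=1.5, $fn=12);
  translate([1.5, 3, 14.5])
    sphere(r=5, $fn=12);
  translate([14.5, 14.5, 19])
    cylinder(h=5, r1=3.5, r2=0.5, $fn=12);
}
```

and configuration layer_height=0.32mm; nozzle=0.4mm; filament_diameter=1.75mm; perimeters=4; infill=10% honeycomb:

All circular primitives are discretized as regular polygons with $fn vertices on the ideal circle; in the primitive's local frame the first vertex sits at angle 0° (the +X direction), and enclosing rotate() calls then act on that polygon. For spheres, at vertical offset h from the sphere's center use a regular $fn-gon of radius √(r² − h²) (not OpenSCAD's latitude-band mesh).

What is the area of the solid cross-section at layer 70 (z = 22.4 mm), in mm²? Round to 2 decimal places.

6.39 mm²

At z = 22.4 mm: the cone is not intersected at this z (z outside [0, 20]); the sphere at (1.5, 3) is not intersected at this z (|z−center|=7.900 > r=5); the cone at (14.5, 14.5) (r1=3.5→r2=0.5) has section circumradius 1.460 here — a regular 12-gon (area = (12/2)·1.460²·sin(360°/12) = 6.39 mm²); Merging all regions: only the cone at (14.5, 14.5) is present, so the union is just that shape — area = 6.39 mm². Overall, the cross-section is a single solid region. Net area = 6.39 mm².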